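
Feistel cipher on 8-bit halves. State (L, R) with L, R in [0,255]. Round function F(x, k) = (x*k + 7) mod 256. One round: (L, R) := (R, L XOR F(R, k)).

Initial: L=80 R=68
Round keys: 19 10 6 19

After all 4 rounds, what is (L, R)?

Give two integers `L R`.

Answer: 14 240

Derivation:
Round 1 (k=19): L=68 R=67
Round 2 (k=10): L=67 R=225
Round 3 (k=6): L=225 R=14
Round 4 (k=19): L=14 R=240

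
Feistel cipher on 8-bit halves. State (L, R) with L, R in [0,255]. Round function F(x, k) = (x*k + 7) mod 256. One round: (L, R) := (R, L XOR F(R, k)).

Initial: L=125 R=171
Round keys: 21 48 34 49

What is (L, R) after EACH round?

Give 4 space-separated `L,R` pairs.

Round 1 (k=21): L=171 R=115
Round 2 (k=48): L=115 R=60
Round 3 (k=34): L=60 R=140
Round 4 (k=49): L=140 R=239

Answer: 171,115 115,60 60,140 140,239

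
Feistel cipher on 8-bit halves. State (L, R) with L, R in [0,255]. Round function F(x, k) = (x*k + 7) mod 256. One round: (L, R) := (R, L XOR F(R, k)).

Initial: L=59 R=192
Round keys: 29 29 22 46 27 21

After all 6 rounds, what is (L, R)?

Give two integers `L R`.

Round 1 (k=29): L=192 R=252
Round 2 (k=29): L=252 R=83
Round 3 (k=22): L=83 R=213
Round 4 (k=46): L=213 R=30
Round 5 (k=27): L=30 R=228
Round 6 (k=21): L=228 R=165

Answer: 228 165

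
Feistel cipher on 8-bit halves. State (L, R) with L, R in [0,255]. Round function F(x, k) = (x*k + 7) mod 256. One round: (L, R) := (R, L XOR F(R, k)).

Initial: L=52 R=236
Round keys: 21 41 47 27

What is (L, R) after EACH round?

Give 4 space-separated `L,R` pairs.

Answer: 236,87 87,26 26,154 154,95

Derivation:
Round 1 (k=21): L=236 R=87
Round 2 (k=41): L=87 R=26
Round 3 (k=47): L=26 R=154
Round 4 (k=27): L=154 R=95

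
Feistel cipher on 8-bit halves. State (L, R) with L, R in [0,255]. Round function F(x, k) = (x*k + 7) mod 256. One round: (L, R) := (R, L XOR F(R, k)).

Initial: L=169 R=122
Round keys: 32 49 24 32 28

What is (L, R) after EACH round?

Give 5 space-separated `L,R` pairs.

Round 1 (k=32): L=122 R=238
Round 2 (k=49): L=238 R=239
Round 3 (k=24): L=239 R=129
Round 4 (k=32): L=129 R=200
Round 5 (k=28): L=200 R=102

Answer: 122,238 238,239 239,129 129,200 200,102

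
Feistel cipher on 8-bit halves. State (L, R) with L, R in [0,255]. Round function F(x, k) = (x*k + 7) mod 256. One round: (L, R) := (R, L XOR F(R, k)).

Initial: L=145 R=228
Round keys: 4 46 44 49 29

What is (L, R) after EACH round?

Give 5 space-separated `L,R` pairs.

Answer: 228,6 6,255 255,221 221,171 171,187

Derivation:
Round 1 (k=4): L=228 R=6
Round 2 (k=46): L=6 R=255
Round 3 (k=44): L=255 R=221
Round 4 (k=49): L=221 R=171
Round 5 (k=29): L=171 R=187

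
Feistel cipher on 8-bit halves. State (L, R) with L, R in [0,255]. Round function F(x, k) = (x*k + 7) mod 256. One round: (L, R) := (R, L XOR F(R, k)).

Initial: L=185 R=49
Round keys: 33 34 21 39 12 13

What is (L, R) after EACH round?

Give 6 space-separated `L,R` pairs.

Answer: 49,225 225,216 216,94 94,129 129,77 77,113

Derivation:
Round 1 (k=33): L=49 R=225
Round 2 (k=34): L=225 R=216
Round 3 (k=21): L=216 R=94
Round 4 (k=39): L=94 R=129
Round 5 (k=12): L=129 R=77
Round 6 (k=13): L=77 R=113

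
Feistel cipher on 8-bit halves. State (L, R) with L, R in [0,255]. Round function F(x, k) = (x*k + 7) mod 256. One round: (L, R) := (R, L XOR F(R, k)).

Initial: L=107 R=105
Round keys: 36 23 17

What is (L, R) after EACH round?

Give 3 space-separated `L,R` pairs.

Round 1 (k=36): L=105 R=160
Round 2 (k=23): L=160 R=14
Round 3 (k=17): L=14 R=85

Answer: 105,160 160,14 14,85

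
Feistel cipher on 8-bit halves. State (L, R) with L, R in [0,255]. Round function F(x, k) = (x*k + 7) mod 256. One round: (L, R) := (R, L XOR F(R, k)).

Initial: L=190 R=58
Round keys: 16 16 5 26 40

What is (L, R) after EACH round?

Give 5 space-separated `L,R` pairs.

Answer: 58,25 25,173 173,113 113,44 44,150

Derivation:
Round 1 (k=16): L=58 R=25
Round 2 (k=16): L=25 R=173
Round 3 (k=5): L=173 R=113
Round 4 (k=26): L=113 R=44
Round 5 (k=40): L=44 R=150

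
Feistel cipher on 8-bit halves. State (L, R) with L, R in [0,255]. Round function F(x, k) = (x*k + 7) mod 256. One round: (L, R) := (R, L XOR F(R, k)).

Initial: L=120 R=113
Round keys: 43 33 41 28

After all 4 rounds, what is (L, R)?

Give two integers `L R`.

Answer: 77 195

Derivation:
Round 1 (k=43): L=113 R=122
Round 2 (k=33): L=122 R=176
Round 3 (k=41): L=176 R=77
Round 4 (k=28): L=77 R=195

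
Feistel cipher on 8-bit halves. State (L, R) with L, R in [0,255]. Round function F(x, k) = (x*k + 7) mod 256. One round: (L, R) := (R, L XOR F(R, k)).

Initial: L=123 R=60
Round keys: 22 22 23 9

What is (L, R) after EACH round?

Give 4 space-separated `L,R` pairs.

Round 1 (k=22): L=60 R=84
Round 2 (k=22): L=84 R=3
Round 3 (k=23): L=3 R=24
Round 4 (k=9): L=24 R=220

Answer: 60,84 84,3 3,24 24,220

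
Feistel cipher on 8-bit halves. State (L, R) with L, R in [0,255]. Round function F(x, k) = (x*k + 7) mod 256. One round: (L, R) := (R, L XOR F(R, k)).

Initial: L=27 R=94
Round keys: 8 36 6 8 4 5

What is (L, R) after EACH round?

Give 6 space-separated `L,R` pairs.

Answer: 94,236 236,105 105,145 145,230 230,14 14,171

Derivation:
Round 1 (k=8): L=94 R=236
Round 2 (k=36): L=236 R=105
Round 3 (k=6): L=105 R=145
Round 4 (k=8): L=145 R=230
Round 5 (k=4): L=230 R=14
Round 6 (k=5): L=14 R=171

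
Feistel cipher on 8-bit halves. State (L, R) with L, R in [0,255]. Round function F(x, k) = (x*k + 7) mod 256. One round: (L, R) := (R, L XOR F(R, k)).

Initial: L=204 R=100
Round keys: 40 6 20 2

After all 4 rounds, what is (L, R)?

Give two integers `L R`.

Round 1 (k=40): L=100 R=107
Round 2 (k=6): L=107 R=237
Round 3 (k=20): L=237 R=224
Round 4 (k=2): L=224 R=42

Answer: 224 42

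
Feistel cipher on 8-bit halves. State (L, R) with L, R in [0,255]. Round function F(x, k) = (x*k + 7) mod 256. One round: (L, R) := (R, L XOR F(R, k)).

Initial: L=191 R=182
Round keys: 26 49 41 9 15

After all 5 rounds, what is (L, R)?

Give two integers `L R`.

Answer: 74 229

Derivation:
Round 1 (k=26): L=182 R=60
Round 2 (k=49): L=60 R=53
Round 3 (k=41): L=53 R=184
Round 4 (k=9): L=184 R=74
Round 5 (k=15): L=74 R=229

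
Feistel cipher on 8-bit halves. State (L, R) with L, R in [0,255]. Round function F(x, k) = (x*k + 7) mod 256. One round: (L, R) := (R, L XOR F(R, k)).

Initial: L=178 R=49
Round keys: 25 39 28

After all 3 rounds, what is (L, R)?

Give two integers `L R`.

Round 1 (k=25): L=49 R=98
Round 2 (k=39): L=98 R=196
Round 3 (k=28): L=196 R=21

Answer: 196 21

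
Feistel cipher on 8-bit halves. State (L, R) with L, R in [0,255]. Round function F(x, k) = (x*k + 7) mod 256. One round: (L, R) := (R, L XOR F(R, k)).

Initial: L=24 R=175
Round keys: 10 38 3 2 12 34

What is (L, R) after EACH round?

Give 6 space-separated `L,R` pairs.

Round 1 (k=10): L=175 R=197
Round 2 (k=38): L=197 R=234
Round 3 (k=3): L=234 R=0
Round 4 (k=2): L=0 R=237
Round 5 (k=12): L=237 R=35
Round 6 (k=34): L=35 R=64

Answer: 175,197 197,234 234,0 0,237 237,35 35,64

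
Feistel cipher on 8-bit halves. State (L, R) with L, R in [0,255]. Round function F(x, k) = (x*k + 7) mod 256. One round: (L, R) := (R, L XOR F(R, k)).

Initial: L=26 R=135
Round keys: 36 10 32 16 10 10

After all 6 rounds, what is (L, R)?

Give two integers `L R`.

Round 1 (k=36): L=135 R=25
Round 2 (k=10): L=25 R=134
Round 3 (k=32): L=134 R=222
Round 4 (k=16): L=222 R=97
Round 5 (k=10): L=97 R=15
Round 6 (k=10): L=15 R=252

Answer: 15 252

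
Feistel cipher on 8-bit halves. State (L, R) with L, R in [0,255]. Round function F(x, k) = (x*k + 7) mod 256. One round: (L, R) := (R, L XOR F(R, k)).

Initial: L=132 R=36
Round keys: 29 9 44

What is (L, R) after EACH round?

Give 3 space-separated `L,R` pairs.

Answer: 36,159 159,186 186,96

Derivation:
Round 1 (k=29): L=36 R=159
Round 2 (k=9): L=159 R=186
Round 3 (k=44): L=186 R=96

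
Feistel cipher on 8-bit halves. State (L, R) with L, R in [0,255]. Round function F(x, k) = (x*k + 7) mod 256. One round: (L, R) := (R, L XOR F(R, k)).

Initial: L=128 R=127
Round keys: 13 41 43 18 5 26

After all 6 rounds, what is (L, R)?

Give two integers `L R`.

Round 1 (k=13): L=127 R=250
Round 2 (k=41): L=250 R=110
Round 3 (k=43): L=110 R=123
Round 4 (k=18): L=123 R=195
Round 5 (k=5): L=195 R=173
Round 6 (k=26): L=173 R=90

Answer: 173 90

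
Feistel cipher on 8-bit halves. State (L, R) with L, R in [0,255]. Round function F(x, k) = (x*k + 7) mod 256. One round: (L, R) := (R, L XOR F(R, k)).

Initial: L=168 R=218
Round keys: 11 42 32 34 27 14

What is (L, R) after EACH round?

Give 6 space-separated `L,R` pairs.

Answer: 218,205 205,115 115,170 170,232 232,213 213,69

Derivation:
Round 1 (k=11): L=218 R=205
Round 2 (k=42): L=205 R=115
Round 3 (k=32): L=115 R=170
Round 4 (k=34): L=170 R=232
Round 5 (k=27): L=232 R=213
Round 6 (k=14): L=213 R=69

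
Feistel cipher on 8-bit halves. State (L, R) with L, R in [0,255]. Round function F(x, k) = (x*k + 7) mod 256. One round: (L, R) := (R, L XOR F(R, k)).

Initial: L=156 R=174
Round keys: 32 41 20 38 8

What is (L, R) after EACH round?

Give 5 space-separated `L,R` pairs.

Round 1 (k=32): L=174 R=91
Round 2 (k=41): L=91 R=52
Round 3 (k=20): L=52 R=76
Round 4 (k=38): L=76 R=123
Round 5 (k=8): L=123 R=147

Answer: 174,91 91,52 52,76 76,123 123,147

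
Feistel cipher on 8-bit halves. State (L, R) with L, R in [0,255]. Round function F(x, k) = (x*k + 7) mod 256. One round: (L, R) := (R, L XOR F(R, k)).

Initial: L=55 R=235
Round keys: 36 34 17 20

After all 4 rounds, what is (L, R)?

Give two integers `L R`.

Round 1 (k=36): L=235 R=36
Round 2 (k=34): L=36 R=36
Round 3 (k=17): L=36 R=79
Round 4 (k=20): L=79 R=23

Answer: 79 23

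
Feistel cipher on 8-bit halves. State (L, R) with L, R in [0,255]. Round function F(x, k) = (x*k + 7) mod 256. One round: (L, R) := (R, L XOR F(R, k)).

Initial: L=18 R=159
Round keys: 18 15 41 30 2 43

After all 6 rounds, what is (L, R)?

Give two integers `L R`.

Answer: 178 55

Derivation:
Round 1 (k=18): L=159 R=39
Round 2 (k=15): L=39 R=207
Round 3 (k=41): L=207 R=9
Round 4 (k=30): L=9 R=218
Round 5 (k=2): L=218 R=178
Round 6 (k=43): L=178 R=55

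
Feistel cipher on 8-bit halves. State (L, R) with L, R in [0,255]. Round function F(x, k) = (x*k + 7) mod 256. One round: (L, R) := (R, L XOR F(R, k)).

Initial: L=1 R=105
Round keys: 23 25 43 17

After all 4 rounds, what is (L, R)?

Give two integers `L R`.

Round 1 (k=23): L=105 R=119
Round 2 (k=25): L=119 R=207
Round 3 (k=43): L=207 R=187
Round 4 (k=17): L=187 R=189

Answer: 187 189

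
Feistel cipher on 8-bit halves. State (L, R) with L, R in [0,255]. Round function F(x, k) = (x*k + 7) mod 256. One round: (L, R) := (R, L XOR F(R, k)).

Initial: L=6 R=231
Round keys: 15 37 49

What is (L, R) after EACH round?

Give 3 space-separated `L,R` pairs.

Round 1 (k=15): L=231 R=150
Round 2 (k=37): L=150 R=82
Round 3 (k=49): L=82 R=47

Answer: 231,150 150,82 82,47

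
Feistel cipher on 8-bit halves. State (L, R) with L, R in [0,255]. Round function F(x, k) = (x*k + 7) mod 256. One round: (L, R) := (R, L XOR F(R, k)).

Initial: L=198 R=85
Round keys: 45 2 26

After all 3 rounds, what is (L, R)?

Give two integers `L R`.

Answer: 214 253

Derivation:
Round 1 (k=45): L=85 R=62
Round 2 (k=2): L=62 R=214
Round 3 (k=26): L=214 R=253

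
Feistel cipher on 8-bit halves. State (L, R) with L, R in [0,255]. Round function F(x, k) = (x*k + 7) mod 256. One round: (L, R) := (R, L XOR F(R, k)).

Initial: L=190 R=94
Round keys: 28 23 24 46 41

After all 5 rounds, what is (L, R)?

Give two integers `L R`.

Answer: 203 252

Derivation:
Round 1 (k=28): L=94 R=241
Round 2 (k=23): L=241 R=240
Round 3 (k=24): L=240 R=118
Round 4 (k=46): L=118 R=203
Round 5 (k=41): L=203 R=252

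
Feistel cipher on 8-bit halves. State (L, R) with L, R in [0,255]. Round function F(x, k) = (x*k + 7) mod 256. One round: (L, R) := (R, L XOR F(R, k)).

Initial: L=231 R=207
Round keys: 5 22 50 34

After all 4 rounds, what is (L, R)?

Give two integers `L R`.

Round 1 (k=5): L=207 R=245
Round 2 (k=22): L=245 R=218
Round 3 (k=50): L=218 R=110
Round 4 (k=34): L=110 R=121

Answer: 110 121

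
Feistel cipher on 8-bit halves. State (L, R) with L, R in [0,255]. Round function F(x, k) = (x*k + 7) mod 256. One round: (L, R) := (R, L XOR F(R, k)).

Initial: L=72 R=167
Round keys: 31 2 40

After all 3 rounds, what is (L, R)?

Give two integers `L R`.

Round 1 (k=31): L=167 R=8
Round 2 (k=2): L=8 R=176
Round 3 (k=40): L=176 R=143

Answer: 176 143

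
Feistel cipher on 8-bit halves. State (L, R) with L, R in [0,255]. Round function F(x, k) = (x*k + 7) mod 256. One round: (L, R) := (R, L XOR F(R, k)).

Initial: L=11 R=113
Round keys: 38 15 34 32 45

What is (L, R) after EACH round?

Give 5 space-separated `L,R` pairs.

Round 1 (k=38): L=113 R=198
Round 2 (k=15): L=198 R=208
Round 3 (k=34): L=208 R=97
Round 4 (k=32): L=97 R=247
Round 5 (k=45): L=247 R=19

Answer: 113,198 198,208 208,97 97,247 247,19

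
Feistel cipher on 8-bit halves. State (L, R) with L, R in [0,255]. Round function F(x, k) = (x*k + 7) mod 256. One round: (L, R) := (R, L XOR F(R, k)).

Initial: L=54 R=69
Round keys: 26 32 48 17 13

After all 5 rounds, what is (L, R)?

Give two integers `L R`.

Round 1 (k=26): L=69 R=63
Round 2 (k=32): L=63 R=162
Round 3 (k=48): L=162 R=88
Round 4 (k=17): L=88 R=125
Round 5 (k=13): L=125 R=56

Answer: 125 56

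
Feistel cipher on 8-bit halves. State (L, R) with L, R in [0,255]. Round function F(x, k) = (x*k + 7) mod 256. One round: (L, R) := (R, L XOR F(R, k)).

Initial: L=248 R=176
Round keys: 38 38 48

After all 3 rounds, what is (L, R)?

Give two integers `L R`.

Answer: 145 232

Derivation:
Round 1 (k=38): L=176 R=223
Round 2 (k=38): L=223 R=145
Round 3 (k=48): L=145 R=232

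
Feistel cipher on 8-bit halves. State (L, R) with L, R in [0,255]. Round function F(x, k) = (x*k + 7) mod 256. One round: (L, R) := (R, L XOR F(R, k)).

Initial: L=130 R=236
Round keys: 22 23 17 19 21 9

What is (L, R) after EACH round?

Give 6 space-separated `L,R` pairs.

Round 1 (k=22): L=236 R=205
Round 2 (k=23): L=205 R=158
Round 3 (k=17): L=158 R=72
Round 4 (k=19): L=72 R=193
Round 5 (k=21): L=193 R=148
Round 6 (k=9): L=148 R=250

Answer: 236,205 205,158 158,72 72,193 193,148 148,250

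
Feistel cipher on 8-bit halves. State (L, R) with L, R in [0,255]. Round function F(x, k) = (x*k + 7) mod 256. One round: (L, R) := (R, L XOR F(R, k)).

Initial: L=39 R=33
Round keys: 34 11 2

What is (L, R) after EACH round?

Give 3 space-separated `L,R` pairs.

Answer: 33,78 78,64 64,201

Derivation:
Round 1 (k=34): L=33 R=78
Round 2 (k=11): L=78 R=64
Round 3 (k=2): L=64 R=201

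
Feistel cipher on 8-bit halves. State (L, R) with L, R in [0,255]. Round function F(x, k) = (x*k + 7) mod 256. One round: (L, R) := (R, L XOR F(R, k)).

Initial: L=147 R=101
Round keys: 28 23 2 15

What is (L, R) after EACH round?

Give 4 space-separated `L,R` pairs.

Answer: 101,128 128,226 226,75 75,142

Derivation:
Round 1 (k=28): L=101 R=128
Round 2 (k=23): L=128 R=226
Round 3 (k=2): L=226 R=75
Round 4 (k=15): L=75 R=142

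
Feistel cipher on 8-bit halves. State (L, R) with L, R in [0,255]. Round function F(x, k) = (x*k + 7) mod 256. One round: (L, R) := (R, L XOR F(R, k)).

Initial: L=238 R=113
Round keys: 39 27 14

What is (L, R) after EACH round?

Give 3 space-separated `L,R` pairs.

Round 1 (k=39): L=113 R=208
Round 2 (k=27): L=208 R=134
Round 3 (k=14): L=134 R=139

Answer: 113,208 208,134 134,139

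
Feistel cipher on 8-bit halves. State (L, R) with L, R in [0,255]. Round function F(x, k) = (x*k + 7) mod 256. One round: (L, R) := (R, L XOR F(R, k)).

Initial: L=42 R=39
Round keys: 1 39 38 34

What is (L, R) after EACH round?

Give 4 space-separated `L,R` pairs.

Round 1 (k=1): L=39 R=4
Round 2 (k=39): L=4 R=132
Round 3 (k=38): L=132 R=155
Round 4 (k=34): L=155 R=25

Answer: 39,4 4,132 132,155 155,25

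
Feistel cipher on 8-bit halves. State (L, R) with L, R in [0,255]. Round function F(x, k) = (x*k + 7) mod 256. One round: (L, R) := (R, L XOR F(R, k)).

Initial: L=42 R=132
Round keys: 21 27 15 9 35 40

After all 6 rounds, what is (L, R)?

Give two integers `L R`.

Answer: 250 102

Derivation:
Round 1 (k=21): L=132 R=241
Round 2 (k=27): L=241 R=246
Round 3 (k=15): L=246 R=128
Round 4 (k=9): L=128 R=113
Round 5 (k=35): L=113 R=250
Round 6 (k=40): L=250 R=102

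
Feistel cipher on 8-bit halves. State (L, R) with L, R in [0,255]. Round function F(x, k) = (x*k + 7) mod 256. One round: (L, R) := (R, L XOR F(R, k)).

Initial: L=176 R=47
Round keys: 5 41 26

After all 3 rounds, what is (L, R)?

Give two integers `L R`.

Round 1 (k=5): L=47 R=66
Round 2 (k=41): L=66 R=182
Round 3 (k=26): L=182 R=193

Answer: 182 193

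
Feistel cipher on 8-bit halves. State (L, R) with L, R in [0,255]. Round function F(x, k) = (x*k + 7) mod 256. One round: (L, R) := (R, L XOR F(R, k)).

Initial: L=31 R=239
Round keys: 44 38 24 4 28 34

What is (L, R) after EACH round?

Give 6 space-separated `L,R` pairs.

Answer: 239,4 4,112 112,131 131,99 99,88 88,212

Derivation:
Round 1 (k=44): L=239 R=4
Round 2 (k=38): L=4 R=112
Round 3 (k=24): L=112 R=131
Round 4 (k=4): L=131 R=99
Round 5 (k=28): L=99 R=88
Round 6 (k=34): L=88 R=212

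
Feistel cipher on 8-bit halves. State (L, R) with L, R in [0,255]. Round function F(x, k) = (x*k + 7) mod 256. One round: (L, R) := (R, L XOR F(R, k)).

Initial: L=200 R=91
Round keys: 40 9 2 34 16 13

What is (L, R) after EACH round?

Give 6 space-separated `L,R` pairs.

Round 1 (k=40): L=91 R=247
Round 2 (k=9): L=247 R=237
Round 3 (k=2): L=237 R=22
Round 4 (k=34): L=22 R=30
Round 5 (k=16): L=30 R=241
Round 6 (k=13): L=241 R=90

Answer: 91,247 247,237 237,22 22,30 30,241 241,90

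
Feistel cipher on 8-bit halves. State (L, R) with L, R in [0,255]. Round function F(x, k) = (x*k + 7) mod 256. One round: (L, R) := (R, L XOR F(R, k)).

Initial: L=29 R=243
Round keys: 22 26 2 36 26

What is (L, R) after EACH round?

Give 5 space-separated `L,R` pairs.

Answer: 243,244 244,60 60,139 139,175 175,70

Derivation:
Round 1 (k=22): L=243 R=244
Round 2 (k=26): L=244 R=60
Round 3 (k=2): L=60 R=139
Round 4 (k=36): L=139 R=175
Round 5 (k=26): L=175 R=70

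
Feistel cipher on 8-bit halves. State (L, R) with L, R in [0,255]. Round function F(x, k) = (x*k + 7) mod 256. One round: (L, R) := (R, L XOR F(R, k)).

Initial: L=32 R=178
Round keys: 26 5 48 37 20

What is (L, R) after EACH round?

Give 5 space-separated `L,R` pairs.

Answer: 178,59 59,156 156,124 124,111 111,207

Derivation:
Round 1 (k=26): L=178 R=59
Round 2 (k=5): L=59 R=156
Round 3 (k=48): L=156 R=124
Round 4 (k=37): L=124 R=111
Round 5 (k=20): L=111 R=207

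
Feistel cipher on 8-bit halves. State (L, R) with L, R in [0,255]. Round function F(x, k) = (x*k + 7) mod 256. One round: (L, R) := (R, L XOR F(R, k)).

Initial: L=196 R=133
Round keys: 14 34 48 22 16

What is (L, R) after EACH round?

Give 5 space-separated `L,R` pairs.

Round 1 (k=14): L=133 R=137
Round 2 (k=34): L=137 R=188
Round 3 (k=48): L=188 R=206
Round 4 (k=22): L=206 R=7
Round 5 (k=16): L=7 R=185

Answer: 133,137 137,188 188,206 206,7 7,185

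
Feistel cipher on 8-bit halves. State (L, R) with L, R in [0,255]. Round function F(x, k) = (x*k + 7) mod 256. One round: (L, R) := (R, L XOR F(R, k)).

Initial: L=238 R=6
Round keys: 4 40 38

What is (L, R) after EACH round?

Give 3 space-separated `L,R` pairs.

Round 1 (k=4): L=6 R=241
Round 2 (k=40): L=241 R=169
Round 3 (k=38): L=169 R=236

Answer: 6,241 241,169 169,236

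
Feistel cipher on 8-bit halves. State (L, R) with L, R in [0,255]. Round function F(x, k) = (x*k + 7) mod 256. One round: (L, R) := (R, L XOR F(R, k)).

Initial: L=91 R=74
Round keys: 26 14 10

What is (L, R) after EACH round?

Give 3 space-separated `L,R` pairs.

Answer: 74,208 208,45 45,25

Derivation:
Round 1 (k=26): L=74 R=208
Round 2 (k=14): L=208 R=45
Round 3 (k=10): L=45 R=25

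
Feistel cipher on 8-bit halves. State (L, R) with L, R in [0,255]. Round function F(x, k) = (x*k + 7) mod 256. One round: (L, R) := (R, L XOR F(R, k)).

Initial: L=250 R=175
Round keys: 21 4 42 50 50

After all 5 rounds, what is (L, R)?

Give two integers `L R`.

Round 1 (k=21): L=175 R=152
Round 2 (k=4): L=152 R=200
Round 3 (k=42): L=200 R=79
Round 4 (k=50): L=79 R=189
Round 5 (k=50): L=189 R=190

Answer: 189 190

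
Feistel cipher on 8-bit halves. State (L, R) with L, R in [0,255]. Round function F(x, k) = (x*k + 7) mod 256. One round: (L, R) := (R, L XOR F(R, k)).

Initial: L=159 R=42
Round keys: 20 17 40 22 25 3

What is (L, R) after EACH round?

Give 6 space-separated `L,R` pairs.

Round 1 (k=20): L=42 R=208
Round 2 (k=17): L=208 R=253
Round 3 (k=40): L=253 R=95
Round 4 (k=22): L=95 R=204
Round 5 (k=25): L=204 R=172
Round 6 (k=3): L=172 R=199

Answer: 42,208 208,253 253,95 95,204 204,172 172,199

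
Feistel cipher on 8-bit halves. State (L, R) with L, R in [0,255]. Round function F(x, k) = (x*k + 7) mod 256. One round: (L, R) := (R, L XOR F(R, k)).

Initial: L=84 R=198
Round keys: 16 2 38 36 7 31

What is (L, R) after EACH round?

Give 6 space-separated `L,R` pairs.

Round 1 (k=16): L=198 R=51
Round 2 (k=2): L=51 R=171
Round 3 (k=38): L=171 R=90
Round 4 (k=36): L=90 R=4
Round 5 (k=7): L=4 R=121
Round 6 (k=31): L=121 R=170

Answer: 198,51 51,171 171,90 90,4 4,121 121,170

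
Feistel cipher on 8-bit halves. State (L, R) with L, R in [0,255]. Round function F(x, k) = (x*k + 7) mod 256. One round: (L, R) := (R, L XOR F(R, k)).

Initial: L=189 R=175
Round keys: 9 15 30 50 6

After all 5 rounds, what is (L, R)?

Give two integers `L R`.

Round 1 (k=9): L=175 R=147
Round 2 (k=15): L=147 R=11
Round 3 (k=30): L=11 R=194
Round 4 (k=50): L=194 R=224
Round 5 (k=6): L=224 R=133

Answer: 224 133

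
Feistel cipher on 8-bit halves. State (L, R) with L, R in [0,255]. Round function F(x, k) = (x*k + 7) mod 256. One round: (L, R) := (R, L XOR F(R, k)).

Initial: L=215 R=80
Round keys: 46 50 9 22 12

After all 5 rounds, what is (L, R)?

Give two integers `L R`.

Answer: 60 145

Derivation:
Round 1 (k=46): L=80 R=176
Round 2 (k=50): L=176 R=55
Round 3 (k=9): L=55 R=70
Round 4 (k=22): L=70 R=60
Round 5 (k=12): L=60 R=145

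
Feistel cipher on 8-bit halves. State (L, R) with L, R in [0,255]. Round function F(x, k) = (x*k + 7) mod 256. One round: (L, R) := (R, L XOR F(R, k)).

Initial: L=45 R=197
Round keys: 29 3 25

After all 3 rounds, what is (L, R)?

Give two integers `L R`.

Answer: 163 135

Derivation:
Round 1 (k=29): L=197 R=117
Round 2 (k=3): L=117 R=163
Round 3 (k=25): L=163 R=135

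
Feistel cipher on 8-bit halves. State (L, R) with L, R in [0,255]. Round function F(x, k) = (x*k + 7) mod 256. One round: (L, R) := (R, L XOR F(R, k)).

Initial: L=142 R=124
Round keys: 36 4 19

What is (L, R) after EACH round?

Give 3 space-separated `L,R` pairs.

Round 1 (k=36): L=124 R=249
Round 2 (k=4): L=249 R=151
Round 3 (k=19): L=151 R=197

Answer: 124,249 249,151 151,197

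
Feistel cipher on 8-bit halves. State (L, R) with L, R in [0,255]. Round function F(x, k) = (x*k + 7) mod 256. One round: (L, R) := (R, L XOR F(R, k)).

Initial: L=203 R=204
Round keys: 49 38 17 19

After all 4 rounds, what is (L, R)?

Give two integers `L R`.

Round 1 (k=49): L=204 R=216
Round 2 (k=38): L=216 R=219
Round 3 (k=17): L=219 R=74
Round 4 (k=19): L=74 R=94

Answer: 74 94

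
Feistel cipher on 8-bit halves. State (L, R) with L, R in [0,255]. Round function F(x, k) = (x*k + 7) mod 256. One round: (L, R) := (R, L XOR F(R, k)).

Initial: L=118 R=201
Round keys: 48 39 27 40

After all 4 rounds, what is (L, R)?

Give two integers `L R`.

Answer: 101 104

Derivation:
Round 1 (k=48): L=201 R=193
Round 2 (k=39): L=193 R=167
Round 3 (k=27): L=167 R=101
Round 4 (k=40): L=101 R=104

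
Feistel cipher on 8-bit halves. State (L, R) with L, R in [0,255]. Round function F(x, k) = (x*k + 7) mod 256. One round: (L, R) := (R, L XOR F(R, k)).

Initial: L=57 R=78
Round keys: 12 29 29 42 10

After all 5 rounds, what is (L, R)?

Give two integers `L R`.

Answer: 236 47

Derivation:
Round 1 (k=12): L=78 R=150
Round 2 (k=29): L=150 R=75
Round 3 (k=29): L=75 R=16
Round 4 (k=42): L=16 R=236
Round 5 (k=10): L=236 R=47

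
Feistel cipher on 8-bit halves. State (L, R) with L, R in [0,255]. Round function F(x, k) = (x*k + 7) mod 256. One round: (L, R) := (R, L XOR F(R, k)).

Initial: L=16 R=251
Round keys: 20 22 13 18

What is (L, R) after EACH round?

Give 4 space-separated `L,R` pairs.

Round 1 (k=20): L=251 R=179
Round 2 (k=22): L=179 R=146
Round 3 (k=13): L=146 R=194
Round 4 (k=18): L=194 R=57

Answer: 251,179 179,146 146,194 194,57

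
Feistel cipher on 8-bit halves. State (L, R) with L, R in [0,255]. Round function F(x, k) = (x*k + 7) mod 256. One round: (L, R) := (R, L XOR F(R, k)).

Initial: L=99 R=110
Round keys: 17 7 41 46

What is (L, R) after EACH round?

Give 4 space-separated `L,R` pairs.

Answer: 110,54 54,239 239,120 120,120

Derivation:
Round 1 (k=17): L=110 R=54
Round 2 (k=7): L=54 R=239
Round 3 (k=41): L=239 R=120
Round 4 (k=46): L=120 R=120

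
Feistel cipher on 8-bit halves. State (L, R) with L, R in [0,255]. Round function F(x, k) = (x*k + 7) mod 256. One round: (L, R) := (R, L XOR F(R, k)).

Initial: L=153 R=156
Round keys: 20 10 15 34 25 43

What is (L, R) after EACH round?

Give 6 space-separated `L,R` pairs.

Answer: 156,174 174,79 79,6 6,156 156,69 69,2

Derivation:
Round 1 (k=20): L=156 R=174
Round 2 (k=10): L=174 R=79
Round 3 (k=15): L=79 R=6
Round 4 (k=34): L=6 R=156
Round 5 (k=25): L=156 R=69
Round 6 (k=43): L=69 R=2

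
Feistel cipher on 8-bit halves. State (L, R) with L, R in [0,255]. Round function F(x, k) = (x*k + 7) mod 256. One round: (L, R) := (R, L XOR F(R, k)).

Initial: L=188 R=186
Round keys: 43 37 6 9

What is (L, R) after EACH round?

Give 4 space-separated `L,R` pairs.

Round 1 (k=43): L=186 R=249
Round 2 (k=37): L=249 R=190
Round 3 (k=6): L=190 R=130
Round 4 (k=9): L=130 R=39

Answer: 186,249 249,190 190,130 130,39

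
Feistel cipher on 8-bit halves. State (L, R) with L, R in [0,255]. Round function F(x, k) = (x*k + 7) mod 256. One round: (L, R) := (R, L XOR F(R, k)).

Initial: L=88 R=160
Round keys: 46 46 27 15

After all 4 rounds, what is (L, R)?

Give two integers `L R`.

Round 1 (k=46): L=160 R=159
Round 2 (k=46): L=159 R=57
Round 3 (k=27): L=57 R=149
Round 4 (k=15): L=149 R=251

Answer: 149 251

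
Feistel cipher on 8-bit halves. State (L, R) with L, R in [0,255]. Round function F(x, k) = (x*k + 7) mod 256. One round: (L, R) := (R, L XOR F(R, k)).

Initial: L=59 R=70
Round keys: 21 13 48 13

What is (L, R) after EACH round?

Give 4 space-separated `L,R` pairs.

Round 1 (k=21): L=70 R=254
Round 2 (k=13): L=254 R=171
Round 3 (k=48): L=171 R=233
Round 4 (k=13): L=233 R=119

Answer: 70,254 254,171 171,233 233,119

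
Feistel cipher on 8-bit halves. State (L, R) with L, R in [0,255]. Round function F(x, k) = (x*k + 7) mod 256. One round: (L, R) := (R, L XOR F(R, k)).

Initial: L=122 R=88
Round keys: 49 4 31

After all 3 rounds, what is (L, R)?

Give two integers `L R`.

Round 1 (k=49): L=88 R=165
Round 2 (k=4): L=165 R=195
Round 3 (k=31): L=195 R=1

Answer: 195 1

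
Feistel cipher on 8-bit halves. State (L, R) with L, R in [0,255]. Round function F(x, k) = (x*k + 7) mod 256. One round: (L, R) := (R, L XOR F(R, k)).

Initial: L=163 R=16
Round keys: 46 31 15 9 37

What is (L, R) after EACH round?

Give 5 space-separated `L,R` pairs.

Round 1 (k=46): L=16 R=68
Round 2 (k=31): L=68 R=83
Round 3 (k=15): L=83 R=160
Round 4 (k=9): L=160 R=244
Round 5 (k=37): L=244 R=235

Answer: 16,68 68,83 83,160 160,244 244,235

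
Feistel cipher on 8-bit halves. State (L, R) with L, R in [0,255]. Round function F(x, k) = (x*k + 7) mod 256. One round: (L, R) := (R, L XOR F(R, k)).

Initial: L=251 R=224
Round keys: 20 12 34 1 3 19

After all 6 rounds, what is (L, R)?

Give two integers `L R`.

Answer: 53 241

Derivation:
Round 1 (k=20): L=224 R=124
Round 2 (k=12): L=124 R=55
Round 3 (k=34): L=55 R=41
Round 4 (k=1): L=41 R=7
Round 5 (k=3): L=7 R=53
Round 6 (k=19): L=53 R=241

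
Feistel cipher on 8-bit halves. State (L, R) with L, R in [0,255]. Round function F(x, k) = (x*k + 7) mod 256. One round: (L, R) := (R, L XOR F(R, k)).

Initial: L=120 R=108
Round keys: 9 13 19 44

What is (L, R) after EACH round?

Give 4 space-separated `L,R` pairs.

Answer: 108,171 171,218 218,158 158,245

Derivation:
Round 1 (k=9): L=108 R=171
Round 2 (k=13): L=171 R=218
Round 3 (k=19): L=218 R=158
Round 4 (k=44): L=158 R=245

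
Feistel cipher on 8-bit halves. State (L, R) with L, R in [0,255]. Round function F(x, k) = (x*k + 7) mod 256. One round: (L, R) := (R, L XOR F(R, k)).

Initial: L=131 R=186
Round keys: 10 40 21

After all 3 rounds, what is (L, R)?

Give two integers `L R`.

Round 1 (k=10): L=186 R=200
Round 2 (k=40): L=200 R=253
Round 3 (k=21): L=253 R=0

Answer: 253 0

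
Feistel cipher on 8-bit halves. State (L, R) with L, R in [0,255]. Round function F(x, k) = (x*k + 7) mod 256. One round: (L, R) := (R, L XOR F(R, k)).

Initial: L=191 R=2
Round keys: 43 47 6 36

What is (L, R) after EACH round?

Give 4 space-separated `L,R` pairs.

Round 1 (k=43): L=2 R=226
Round 2 (k=47): L=226 R=135
Round 3 (k=6): L=135 R=211
Round 4 (k=36): L=211 R=52

Answer: 2,226 226,135 135,211 211,52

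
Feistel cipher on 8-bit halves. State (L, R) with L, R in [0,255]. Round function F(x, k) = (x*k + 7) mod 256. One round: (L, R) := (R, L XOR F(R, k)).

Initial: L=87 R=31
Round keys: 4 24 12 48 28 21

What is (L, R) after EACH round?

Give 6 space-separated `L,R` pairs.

Round 1 (k=4): L=31 R=212
Round 2 (k=24): L=212 R=248
Round 3 (k=12): L=248 R=115
Round 4 (k=48): L=115 R=111
Round 5 (k=28): L=111 R=88
Round 6 (k=21): L=88 R=80

Answer: 31,212 212,248 248,115 115,111 111,88 88,80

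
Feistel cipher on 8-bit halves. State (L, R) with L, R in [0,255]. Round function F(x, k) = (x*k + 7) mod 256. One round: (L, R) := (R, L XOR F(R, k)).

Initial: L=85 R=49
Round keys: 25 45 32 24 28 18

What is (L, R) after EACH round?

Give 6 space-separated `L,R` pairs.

Answer: 49,133 133,89 89,162 162,110 110,173 173,95

Derivation:
Round 1 (k=25): L=49 R=133
Round 2 (k=45): L=133 R=89
Round 3 (k=32): L=89 R=162
Round 4 (k=24): L=162 R=110
Round 5 (k=28): L=110 R=173
Round 6 (k=18): L=173 R=95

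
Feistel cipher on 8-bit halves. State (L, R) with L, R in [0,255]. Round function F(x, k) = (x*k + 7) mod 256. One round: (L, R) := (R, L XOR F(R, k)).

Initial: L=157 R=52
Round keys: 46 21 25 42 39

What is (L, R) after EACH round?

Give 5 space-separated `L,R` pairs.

Round 1 (k=46): L=52 R=194
Round 2 (k=21): L=194 R=197
Round 3 (k=25): L=197 R=134
Round 4 (k=42): L=134 R=198
Round 5 (k=39): L=198 R=183

Answer: 52,194 194,197 197,134 134,198 198,183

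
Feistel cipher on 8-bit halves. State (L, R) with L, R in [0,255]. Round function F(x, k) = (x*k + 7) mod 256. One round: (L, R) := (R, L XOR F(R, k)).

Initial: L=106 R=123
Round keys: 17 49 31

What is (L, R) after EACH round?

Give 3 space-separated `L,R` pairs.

Answer: 123,88 88,164 164,187

Derivation:
Round 1 (k=17): L=123 R=88
Round 2 (k=49): L=88 R=164
Round 3 (k=31): L=164 R=187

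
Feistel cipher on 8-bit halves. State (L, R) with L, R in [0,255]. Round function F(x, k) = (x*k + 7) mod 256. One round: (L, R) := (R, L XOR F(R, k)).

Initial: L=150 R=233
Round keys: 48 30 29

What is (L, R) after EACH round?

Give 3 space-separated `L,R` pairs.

Answer: 233,33 33,12 12,66

Derivation:
Round 1 (k=48): L=233 R=33
Round 2 (k=30): L=33 R=12
Round 3 (k=29): L=12 R=66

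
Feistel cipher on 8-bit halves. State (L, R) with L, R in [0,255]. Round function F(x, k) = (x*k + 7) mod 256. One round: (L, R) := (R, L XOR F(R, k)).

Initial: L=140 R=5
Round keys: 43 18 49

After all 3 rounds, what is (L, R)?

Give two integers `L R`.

Round 1 (k=43): L=5 R=82
Round 2 (k=18): L=82 R=206
Round 3 (k=49): L=206 R=39

Answer: 206 39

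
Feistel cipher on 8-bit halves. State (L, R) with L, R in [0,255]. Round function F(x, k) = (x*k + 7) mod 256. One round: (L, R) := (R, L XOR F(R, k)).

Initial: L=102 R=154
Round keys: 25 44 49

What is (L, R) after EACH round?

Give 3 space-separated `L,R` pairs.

Round 1 (k=25): L=154 R=119
Round 2 (k=44): L=119 R=225
Round 3 (k=49): L=225 R=111

Answer: 154,119 119,225 225,111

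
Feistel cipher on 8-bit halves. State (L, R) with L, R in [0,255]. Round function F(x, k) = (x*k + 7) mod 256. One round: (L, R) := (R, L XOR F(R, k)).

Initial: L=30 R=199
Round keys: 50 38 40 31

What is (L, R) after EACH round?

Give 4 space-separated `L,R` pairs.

Answer: 199,251 251,142 142,204 204,53

Derivation:
Round 1 (k=50): L=199 R=251
Round 2 (k=38): L=251 R=142
Round 3 (k=40): L=142 R=204
Round 4 (k=31): L=204 R=53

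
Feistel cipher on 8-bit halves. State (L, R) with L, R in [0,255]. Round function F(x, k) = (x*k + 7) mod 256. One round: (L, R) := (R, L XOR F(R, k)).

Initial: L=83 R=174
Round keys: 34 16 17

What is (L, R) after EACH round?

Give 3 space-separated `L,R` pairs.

Round 1 (k=34): L=174 R=112
Round 2 (k=16): L=112 R=169
Round 3 (k=17): L=169 R=48

Answer: 174,112 112,169 169,48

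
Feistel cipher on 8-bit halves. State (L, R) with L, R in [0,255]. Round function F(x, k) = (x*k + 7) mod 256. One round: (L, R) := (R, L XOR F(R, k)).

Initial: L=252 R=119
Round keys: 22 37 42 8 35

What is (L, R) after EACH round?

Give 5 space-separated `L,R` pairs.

Round 1 (k=22): L=119 R=189
Round 2 (k=37): L=189 R=47
Round 3 (k=42): L=47 R=0
Round 4 (k=8): L=0 R=40
Round 5 (k=35): L=40 R=127

Answer: 119,189 189,47 47,0 0,40 40,127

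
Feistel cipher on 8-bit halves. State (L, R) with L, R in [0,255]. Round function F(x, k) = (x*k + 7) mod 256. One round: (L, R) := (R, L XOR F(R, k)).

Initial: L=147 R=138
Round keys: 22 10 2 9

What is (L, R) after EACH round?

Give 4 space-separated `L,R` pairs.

Round 1 (k=22): L=138 R=112
Round 2 (k=10): L=112 R=237
Round 3 (k=2): L=237 R=145
Round 4 (k=9): L=145 R=205

Answer: 138,112 112,237 237,145 145,205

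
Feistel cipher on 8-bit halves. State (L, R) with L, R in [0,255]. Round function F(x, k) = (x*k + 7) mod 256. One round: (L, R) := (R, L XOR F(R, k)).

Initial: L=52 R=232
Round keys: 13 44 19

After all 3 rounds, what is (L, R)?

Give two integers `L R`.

Round 1 (k=13): L=232 R=251
Round 2 (k=44): L=251 R=195
Round 3 (k=19): L=195 R=123

Answer: 195 123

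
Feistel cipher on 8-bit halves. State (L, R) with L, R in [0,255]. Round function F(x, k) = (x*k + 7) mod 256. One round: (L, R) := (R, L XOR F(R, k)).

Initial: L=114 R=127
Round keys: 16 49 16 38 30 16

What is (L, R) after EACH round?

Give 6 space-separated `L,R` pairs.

Round 1 (k=16): L=127 R=133
Round 2 (k=49): L=133 R=3
Round 3 (k=16): L=3 R=178
Round 4 (k=38): L=178 R=112
Round 5 (k=30): L=112 R=149
Round 6 (k=16): L=149 R=39

Answer: 127,133 133,3 3,178 178,112 112,149 149,39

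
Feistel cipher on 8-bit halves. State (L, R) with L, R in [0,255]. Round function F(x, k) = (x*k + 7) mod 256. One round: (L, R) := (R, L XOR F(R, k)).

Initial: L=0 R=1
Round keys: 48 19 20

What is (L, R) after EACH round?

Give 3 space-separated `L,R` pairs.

Round 1 (k=48): L=1 R=55
Round 2 (k=19): L=55 R=29
Round 3 (k=20): L=29 R=124

Answer: 1,55 55,29 29,124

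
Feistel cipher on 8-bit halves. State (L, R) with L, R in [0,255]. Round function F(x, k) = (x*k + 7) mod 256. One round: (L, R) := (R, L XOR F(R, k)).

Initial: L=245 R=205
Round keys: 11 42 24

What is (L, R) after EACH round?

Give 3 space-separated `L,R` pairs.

Round 1 (k=11): L=205 R=35
Round 2 (k=42): L=35 R=8
Round 3 (k=24): L=8 R=228

Answer: 205,35 35,8 8,228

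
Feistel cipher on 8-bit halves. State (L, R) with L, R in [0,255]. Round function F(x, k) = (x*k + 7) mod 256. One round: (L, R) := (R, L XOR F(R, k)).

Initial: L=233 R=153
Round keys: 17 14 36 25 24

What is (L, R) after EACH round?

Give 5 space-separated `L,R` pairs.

Answer: 153,217 217,124 124,174 174,121 121,241

Derivation:
Round 1 (k=17): L=153 R=217
Round 2 (k=14): L=217 R=124
Round 3 (k=36): L=124 R=174
Round 4 (k=25): L=174 R=121
Round 5 (k=24): L=121 R=241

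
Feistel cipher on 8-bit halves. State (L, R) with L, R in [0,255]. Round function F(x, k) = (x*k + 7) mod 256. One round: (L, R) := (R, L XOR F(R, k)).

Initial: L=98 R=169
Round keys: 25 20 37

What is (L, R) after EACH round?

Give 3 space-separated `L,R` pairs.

Round 1 (k=25): L=169 R=234
Round 2 (k=20): L=234 R=230
Round 3 (k=37): L=230 R=175

Answer: 169,234 234,230 230,175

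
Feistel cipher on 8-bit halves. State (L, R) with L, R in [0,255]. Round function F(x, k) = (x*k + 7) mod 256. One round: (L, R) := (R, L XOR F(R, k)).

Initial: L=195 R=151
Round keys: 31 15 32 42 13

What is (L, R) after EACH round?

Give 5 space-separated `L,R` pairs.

Round 1 (k=31): L=151 R=147
Round 2 (k=15): L=147 R=51
Round 3 (k=32): L=51 R=244
Round 4 (k=42): L=244 R=60
Round 5 (k=13): L=60 R=231

Answer: 151,147 147,51 51,244 244,60 60,231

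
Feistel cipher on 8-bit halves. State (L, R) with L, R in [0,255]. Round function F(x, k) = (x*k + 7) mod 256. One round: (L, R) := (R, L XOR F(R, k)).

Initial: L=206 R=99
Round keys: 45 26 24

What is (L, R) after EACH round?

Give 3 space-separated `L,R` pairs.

Round 1 (k=45): L=99 R=160
Round 2 (k=26): L=160 R=36
Round 3 (k=24): L=36 R=199

Answer: 99,160 160,36 36,199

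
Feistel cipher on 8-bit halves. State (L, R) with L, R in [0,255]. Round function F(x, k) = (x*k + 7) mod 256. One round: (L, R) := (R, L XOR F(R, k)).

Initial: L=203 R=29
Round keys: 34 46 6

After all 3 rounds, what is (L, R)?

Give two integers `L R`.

Answer: 142 113

Derivation:
Round 1 (k=34): L=29 R=42
Round 2 (k=46): L=42 R=142
Round 3 (k=6): L=142 R=113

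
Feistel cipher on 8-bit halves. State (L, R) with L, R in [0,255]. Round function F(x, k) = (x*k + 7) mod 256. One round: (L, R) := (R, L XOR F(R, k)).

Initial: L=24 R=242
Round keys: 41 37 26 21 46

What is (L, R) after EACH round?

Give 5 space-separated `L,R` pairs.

Round 1 (k=41): L=242 R=209
Round 2 (k=37): L=209 R=206
Round 3 (k=26): L=206 R=34
Round 4 (k=21): L=34 R=31
Round 5 (k=46): L=31 R=187

Answer: 242,209 209,206 206,34 34,31 31,187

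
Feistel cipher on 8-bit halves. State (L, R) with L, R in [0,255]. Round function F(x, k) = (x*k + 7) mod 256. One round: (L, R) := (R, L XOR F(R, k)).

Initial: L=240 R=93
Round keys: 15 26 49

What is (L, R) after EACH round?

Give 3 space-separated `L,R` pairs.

Round 1 (k=15): L=93 R=138
Round 2 (k=26): L=138 R=86
Round 3 (k=49): L=86 R=247

Answer: 93,138 138,86 86,247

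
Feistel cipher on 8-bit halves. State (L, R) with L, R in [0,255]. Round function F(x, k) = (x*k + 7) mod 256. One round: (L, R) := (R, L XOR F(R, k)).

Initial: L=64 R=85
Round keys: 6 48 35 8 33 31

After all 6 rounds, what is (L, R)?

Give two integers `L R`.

Answer: 228 70

Derivation:
Round 1 (k=6): L=85 R=69
Round 2 (k=48): L=69 R=162
Round 3 (k=35): L=162 R=104
Round 4 (k=8): L=104 R=229
Round 5 (k=33): L=229 R=228
Round 6 (k=31): L=228 R=70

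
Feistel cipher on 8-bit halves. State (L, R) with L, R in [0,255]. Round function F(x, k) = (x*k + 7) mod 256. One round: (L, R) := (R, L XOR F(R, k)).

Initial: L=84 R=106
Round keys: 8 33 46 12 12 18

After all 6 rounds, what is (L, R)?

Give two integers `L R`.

Round 1 (k=8): L=106 R=3
Round 2 (k=33): L=3 R=0
Round 3 (k=46): L=0 R=4
Round 4 (k=12): L=4 R=55
Round 5 (k=12): L=55 R=159
Round 6 (k=18): L=159 R=2

Answer: 159 2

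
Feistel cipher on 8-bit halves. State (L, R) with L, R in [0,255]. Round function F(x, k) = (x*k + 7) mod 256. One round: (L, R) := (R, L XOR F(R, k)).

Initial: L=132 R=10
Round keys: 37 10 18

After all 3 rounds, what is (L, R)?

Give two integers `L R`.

Answer: 227 0

Derivation:
Round 1 (k=37): L=10 R=253
Round 2 (k=10): L=253 R=227
Round 3 (k=18): L=227 R=0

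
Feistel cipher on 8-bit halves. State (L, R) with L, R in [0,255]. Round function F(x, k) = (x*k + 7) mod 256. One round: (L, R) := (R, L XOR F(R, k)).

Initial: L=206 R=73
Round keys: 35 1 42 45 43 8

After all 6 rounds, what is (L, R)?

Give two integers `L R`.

Round 1 (k=35): L=73 R=204
Round 2 (k=1): L=204 R=154
Round 3 (k=42): L=154 R=135
Round 4 (k=45): L=135 R=88
Round 5 (k=43): L=88 R=72
Round 6 (k=8): L=72 R=31

Answer: 72 31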